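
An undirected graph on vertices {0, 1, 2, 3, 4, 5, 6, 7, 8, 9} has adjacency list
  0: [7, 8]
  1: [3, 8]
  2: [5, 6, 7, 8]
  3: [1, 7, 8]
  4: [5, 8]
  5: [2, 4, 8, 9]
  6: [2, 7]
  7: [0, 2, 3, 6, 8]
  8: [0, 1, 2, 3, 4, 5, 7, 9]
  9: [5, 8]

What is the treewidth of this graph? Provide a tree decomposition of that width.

Treewidth 2.
One optimal decomposition is:
Bags: B1 = {2, 6, 7}  B2 = {2, 7, 8}  B3 = {2, 5, 8}  B4 = {3, 7, 8}  B5 = {1, 3, 8}  B6 = {4, 5, 8}  B7 = {0, 7, 8}  B8 = {5, 8, 9}
Tree: B1–B2, B2–B3, B2–B4, B4–B5, B3–B6, B4–B7, B6–B8

Each bag holds 3 vertices, so the decomposition has width 2, which upper-bounds the treewidth. For the lower bound, the 3 vertices {0, 7, 8} are pairwise adjacent, and any tree decomposition puts a clique entirely inside one bag — forcing width ≥ 2. The upper and lower bounds meet at 2, so that is the treewidth.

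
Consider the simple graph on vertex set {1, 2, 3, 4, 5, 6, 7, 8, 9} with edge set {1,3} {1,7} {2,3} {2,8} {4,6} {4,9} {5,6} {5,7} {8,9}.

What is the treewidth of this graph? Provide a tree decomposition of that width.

Every bag has size at most 3, so the width is 3 − 1 = 2 and tw(G) ≤ 2. The edges 6–4–9–8–2–3–1–7–5–6 form a cycle, so G is not a tree and its treewidth is at least 2. The upper and lower bounds meet at 2, so that is the treewidth.

Treewidth 2.
Bags: B1 = {4, 6, 9}  B2 = {6, 8, 9}  B3 = {2, 6, 8}  B4 = {2, 3, 6}  B5 = {1, 3, 6}  B6 = {1, 6, 7}  B7 = {5, 6, 7}
Tree: B1–B2, B2–B3, B3–B4, B4–B5, B5–B6, B6–B7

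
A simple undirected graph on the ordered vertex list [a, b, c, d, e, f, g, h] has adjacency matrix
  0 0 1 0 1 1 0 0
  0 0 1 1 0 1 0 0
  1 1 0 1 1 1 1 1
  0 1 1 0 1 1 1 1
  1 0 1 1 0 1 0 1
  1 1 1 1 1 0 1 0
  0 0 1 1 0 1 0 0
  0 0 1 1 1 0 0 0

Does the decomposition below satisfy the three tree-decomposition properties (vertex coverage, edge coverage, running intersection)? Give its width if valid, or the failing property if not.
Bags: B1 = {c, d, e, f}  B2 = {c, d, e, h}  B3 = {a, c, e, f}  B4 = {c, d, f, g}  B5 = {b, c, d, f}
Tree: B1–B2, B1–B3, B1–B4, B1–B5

Yes; width 3.

Checking the three conditions: (i) the bags cover all of {a, b, c, d, e, f, g, h}; (ii) for each edge, some bag contains both endpoints; (iii) the bags containing any fixed vertex form a subtree. All hold, so the decomposition is valid with width 4 − 1 = 3.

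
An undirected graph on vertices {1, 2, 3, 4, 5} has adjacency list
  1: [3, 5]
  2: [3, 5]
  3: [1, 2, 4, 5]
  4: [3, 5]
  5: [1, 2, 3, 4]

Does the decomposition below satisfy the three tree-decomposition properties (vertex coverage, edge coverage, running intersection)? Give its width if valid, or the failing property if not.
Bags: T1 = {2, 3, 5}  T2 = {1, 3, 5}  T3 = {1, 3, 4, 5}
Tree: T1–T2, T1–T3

A tree decomposition must satisfy three properties: every vertex lies in some bag; for every edge, both endpoints lie together in some bag; and for every vertex, the bags containing it form a connected subtree. Here bags containing vertex 1 are not connected in the tree, so the decomposition is invalid.

No — bags containing vertex 1 are not connected in the tree.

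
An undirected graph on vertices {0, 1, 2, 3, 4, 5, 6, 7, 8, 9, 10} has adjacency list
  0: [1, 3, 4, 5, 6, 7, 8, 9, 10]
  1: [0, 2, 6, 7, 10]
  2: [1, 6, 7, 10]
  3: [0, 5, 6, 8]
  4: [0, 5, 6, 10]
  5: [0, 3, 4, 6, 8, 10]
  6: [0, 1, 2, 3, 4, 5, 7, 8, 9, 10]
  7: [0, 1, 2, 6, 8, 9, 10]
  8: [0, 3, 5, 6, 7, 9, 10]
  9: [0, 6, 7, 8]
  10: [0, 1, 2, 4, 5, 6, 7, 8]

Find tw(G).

4

A width-4 tree decomposition is:
Bags: B1 = {0, 5, 6, 8, 10}  B2 = {0, 6, 7, 8, 10}  B3 = {0, 4, 5, 6, 10}  B4 = {0, 3, 5, 6, 8}  B5 = {0, 1, 6, 7, 10}  B6 = {1, 2, 6, 7, 10}  B7 = {0, 6, 7, 8, 9}
Tree: B1–B2, B1–B3, B1–B4, B2–B5, B5–B6, B2–B7
Every bag has size at most 5, so the width is 5 − 1 = 4 and tw(G) ≤ 4. On the other hand G contains the 5-clique {0, 6, 7, 8, 9}. A clique must lie in a single bag of any decomposition, so no decomposition can have width below 4. Combining the bounds, tw(G) = 4.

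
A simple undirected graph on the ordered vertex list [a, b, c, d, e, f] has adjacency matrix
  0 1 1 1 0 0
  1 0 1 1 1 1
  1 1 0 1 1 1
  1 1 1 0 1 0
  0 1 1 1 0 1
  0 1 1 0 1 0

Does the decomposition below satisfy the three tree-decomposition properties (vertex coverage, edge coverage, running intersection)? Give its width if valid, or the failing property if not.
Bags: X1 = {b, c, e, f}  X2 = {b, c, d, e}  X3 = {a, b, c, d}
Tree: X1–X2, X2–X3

Yes; width 3.

Vertex coverage: the bags together contain {a, b, c, d, e, f}, the full vertex set. Edge coverage: each edge of G has both endpoints in at least one bag. Running intersection: for every vertex, the bags containing it form a connected subtree. All three properties hold, so this is a valid tree decomposition of width max|bag| − 1 = 3, and hence tw(G) ≤ 3.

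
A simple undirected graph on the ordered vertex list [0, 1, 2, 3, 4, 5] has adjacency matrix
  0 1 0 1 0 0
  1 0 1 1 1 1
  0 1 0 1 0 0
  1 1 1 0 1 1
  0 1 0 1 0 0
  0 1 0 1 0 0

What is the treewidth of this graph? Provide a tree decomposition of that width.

Treewidth 2.
One such decomposition:
Bags: B1 = {1, 3, 5}  B2 = {1, 2, 3}  B3 = {1, 3, 4}  B4 = {0, 1, 3}
Tree: B1–B2, B1–B3, B1–B4

Each bag holds 3 vertices, so the decomposition has width 2, which upper-bounds the treewidth. Conversely, {0, 1, 3} is a clique of size 3, and the vertices of any clique must share a bag in every tree decomposition; so some bag has ≥ 3 vertices and tw(G) ≥ 2. Hence tw(G) = 2 exactly.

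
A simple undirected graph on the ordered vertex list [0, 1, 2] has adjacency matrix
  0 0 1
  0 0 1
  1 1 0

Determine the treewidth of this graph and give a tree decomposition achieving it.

The largest bag has 2 vertices, giving width 1; this decomposition certifies tw(G) ≤ 1. G has an edge, so its treewidth is at least 1. Combining the bounds, tw(G) = 1.

Treewidth 1.
Bags: B1 = {1, 2}  B2 = {0, 2}
Tree: B1–B2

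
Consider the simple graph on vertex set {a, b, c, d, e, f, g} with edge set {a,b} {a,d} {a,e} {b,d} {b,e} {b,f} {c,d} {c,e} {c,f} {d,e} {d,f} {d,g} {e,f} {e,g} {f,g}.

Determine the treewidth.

3

A width-3 tree decomposition is:
Bags: B1 = {c, d, e, f}  B2 = {d, e, f, g}  B3 = {b, d, e, f}  B4 = {a, b, d, e}
Tree: B1–B2, B2–B3, B3–B4
The largest bag has 4 vertices, giving width 3; this decomposition certifies tw(G) ≤ 3. For the lower bound, the 4 vertices {a, b, d, e} are pairwise adjacent, and any tree decomposition puts a clique entirely inside one bag — forcing width ≥ 3. Combining the bounds, tw(G) = 3.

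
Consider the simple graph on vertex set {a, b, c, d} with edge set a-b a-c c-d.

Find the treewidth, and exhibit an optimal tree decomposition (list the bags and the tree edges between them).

Every bag has size at most 2, so the width is 2 − 1 = 1 and tw(G) ≤ 1. G has an edge, so its treewidth is at least 1. Combining the bounds, tw(G) = 1.

Treewidth 1.
Bags: B1 = {a, b}  B2 = {a, c}  B3 = {c, d}
Tree: B1–B2, B2–B3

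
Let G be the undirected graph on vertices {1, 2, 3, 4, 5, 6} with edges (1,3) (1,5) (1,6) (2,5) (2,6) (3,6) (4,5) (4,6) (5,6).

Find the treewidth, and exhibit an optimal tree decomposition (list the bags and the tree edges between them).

Each bag holds 3 vertices, so the decomposition has width 2, which upper-bounds the treewidth. For the lower bound, the 3 vertices {1, 3, 6} are pairwise adjacent, and any tree decomposition puts a clique entirely inside one bag — forcing width ≥ 2. Hence tw(G) = 2 exactly.

Treewidth 2.
One such decomposition:
Bags: B1 = {2, 5, 6}  B2 = {1, 5, 6}  B3 = {4, 5, 6}  B4 = {1, 3, 6}
Tree: B1–B2, B1–B3, B2–B4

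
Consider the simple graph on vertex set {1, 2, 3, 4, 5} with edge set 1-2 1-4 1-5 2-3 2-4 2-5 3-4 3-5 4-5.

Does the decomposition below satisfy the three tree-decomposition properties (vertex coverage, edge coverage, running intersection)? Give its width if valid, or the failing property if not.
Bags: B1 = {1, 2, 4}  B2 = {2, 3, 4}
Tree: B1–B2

A tree decomposition must satisfy three properties: every vertex lies in some bag; for every edge, both endpoints lie together in some bag; and for every vertex, the bags containing it form a connected subtree. Here vertex 5 appears in no bag, so the decomposition is invalid.

No — vertex 5 appears in no bag.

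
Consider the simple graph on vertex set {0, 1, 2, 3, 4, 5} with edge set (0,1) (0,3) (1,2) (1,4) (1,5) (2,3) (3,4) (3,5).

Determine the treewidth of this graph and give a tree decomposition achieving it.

Treewidth 2.
One optimal decomposition is:
Bags: B1 = {1, 2, 3}  B2 = {1, 3, 4}  B3 = {1, 3, 5}  B4 = {0, 1, 3}
Tree: B1–B2, B2–B3, B3–B4

Each bag holds 3 vertices, so the decomposition has width 2, which upper-bounds the treewidth. Since 2–3–4–1–2 is a cycle in G, G is not acyclic. Forests are exactly the graphs of treewidth ≤ 1, so tw(G) ≥ 2. Therefore the treewidth is 2.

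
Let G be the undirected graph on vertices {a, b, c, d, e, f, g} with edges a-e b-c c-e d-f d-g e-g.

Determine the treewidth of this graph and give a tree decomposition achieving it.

Treewidth 1.
One such decomposition:
Bags: B1 = {c, e}  B2 = {a, e}  B3 = {e, g}  B4 = {d, g}  B5 = {b, c}  B6 = {d, f}
Tree: B1–B2, B2–B3, B3–B4, B1–B5, B4–B6

Each bag holds 2 vertices, so the decomposition has width 1, which upper-bounds the treewidth. Since G has at least one edge (e.g. c–e), it is not an edgeless graph, so tw(G) ≥ 1. Hence tw(G) = 1 exactly.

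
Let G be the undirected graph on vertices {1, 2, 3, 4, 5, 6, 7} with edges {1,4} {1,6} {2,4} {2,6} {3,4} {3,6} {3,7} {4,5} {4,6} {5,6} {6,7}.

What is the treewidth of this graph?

2

A width-2 tree decomposition is:
Bags: B1 = {4, 5, 6}  B2 = {1, 4, 6}  B3 = {3, 4, 6}  B4 = {3, 6, 7}  B5 = {2, 4, 6}
Tree: B1–B2, B2–B3, B3–B4, B1–B5
The largest bag has 3 vertices, giving width 2; this decomposition certifies tw(G) ≤ 2. On the other hand G contains the 3-clique {1, 4, 6}. A clique must lie in a single bag of any decomposition, so no decomposition can have width below 2. Combining the bounds, tw(G) = 2.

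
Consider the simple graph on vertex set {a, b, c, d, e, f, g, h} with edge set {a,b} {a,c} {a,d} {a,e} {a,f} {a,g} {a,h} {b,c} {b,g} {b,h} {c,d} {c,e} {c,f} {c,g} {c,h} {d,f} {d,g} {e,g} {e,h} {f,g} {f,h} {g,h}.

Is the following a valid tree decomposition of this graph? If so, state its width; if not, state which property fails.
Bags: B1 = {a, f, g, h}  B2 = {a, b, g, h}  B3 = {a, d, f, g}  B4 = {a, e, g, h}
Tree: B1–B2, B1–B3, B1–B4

No — vertex c appears in no bag.

A tree decomposition must satisfy three properties: every vertex lies in some bag; for every edge, both endpoints lie together in some bag; and for every vertex, the bags containing it form a connected subtree. Here vertex c appears in no bag, so the decomposition is invalid.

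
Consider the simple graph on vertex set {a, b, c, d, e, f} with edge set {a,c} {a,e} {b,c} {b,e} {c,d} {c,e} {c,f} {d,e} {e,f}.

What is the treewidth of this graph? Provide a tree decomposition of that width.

Treewidth 2.
Bags: B1 = {b, c, e}  B2 = {c, d, e}  B3 = {c, e, f}  B4 = {a, c, e}
Tree: B1–B2, B1–B3, B2–B4

The largest bag has 3 vertices, giving width 2; this decomposition certifies tw(G) ≤ 2. For the lower bound, the 3 vertices {c, d, e} are pairwise adjacent, and any tree decomposition puts a clique entirely inside one bag — forcing width ≥ 2. Hence tw(G) = 2 exactly.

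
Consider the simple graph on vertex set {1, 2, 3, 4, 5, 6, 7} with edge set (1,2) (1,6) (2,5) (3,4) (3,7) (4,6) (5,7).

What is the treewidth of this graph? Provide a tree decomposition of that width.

The largest bag has 3 vertices, giving width 2; this decomposition certifies tw(G) ≤ 2. The edges 2–1–6–4–3–7–5–2 form a cycle, so G is not a tree and its treewidth is at least 2. The upper and lower bounds meet at 2, so that is the treewidth.

Treewidth 2.
One optimal decomposition is:
Bags: B1 = {1, 2, 6}  B2 = {2, 4, 6}  B3 = {2, 3, 4}  B4 = {2, 3, 7}  B5 = {2, 5, 7}
Tree: B1–B2, B2–B3, B3–B4, B4–B5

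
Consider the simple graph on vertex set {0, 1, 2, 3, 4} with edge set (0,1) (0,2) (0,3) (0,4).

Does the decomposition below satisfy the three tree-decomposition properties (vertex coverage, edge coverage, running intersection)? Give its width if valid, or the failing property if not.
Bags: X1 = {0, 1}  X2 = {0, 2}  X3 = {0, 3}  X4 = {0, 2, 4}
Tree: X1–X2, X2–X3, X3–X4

A tree decomposition must satisfy three properties: every vertex lies in some bag; for every edge, both endpoints lie together in some bag; and for every vertex, the bags containing it form a connected subtree. Here bags containing vertex 2 are not connected in the tree, so the decomposition is invalid.

No — bags containing vertex 2 are not connected in the tree.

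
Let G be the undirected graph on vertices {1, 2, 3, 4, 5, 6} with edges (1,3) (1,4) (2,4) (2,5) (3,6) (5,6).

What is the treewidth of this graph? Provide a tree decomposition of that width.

Each bag holds 3 vertices, so the decomposition has width 2, which upper-bounds the treewidth. Since 1–4–2–5–6–3–1 is a cycle in G, G is not acyclic. Forests are exactly the graphs of treewidth ≤ 1, so tw(G) ≥ 2. Hence tw(G) = 2 exactly.

Treewidth 2.
One such decomposition:
Bags: B1 = {1, 2, 4}  B2 = {1, 2, 5}  B3 = {1, 5, 6}  B4 = {1, 3, 6}
Tree: B1–B2, B2–B3, B3–B4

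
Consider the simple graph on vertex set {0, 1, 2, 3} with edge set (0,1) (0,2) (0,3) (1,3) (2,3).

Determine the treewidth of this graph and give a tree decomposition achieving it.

Treewidth 2.
One such decomposition:
Bags: B1 = {0, 2, 3}  B2 = {0, 1, 3}
Tree: B1–B2

Each bag holds 3 vertices, so the decomposition has width 2, which upper-bounds the treewidth. For the lower bound, the 3 vertices {0, 1, 3} are pairwise adjacent, and any tree decomposition puts a clique entirely inside one bag — forcing width ≥ 2. The upper and lower bounds meet at 2, so that is the treewidth.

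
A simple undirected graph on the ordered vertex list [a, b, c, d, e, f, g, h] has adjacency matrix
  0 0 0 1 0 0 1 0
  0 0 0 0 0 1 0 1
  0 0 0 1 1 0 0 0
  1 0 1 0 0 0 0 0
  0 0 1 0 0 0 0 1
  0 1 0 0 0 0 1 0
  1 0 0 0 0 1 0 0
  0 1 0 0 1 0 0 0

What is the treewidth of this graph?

A width-2 tree decomposition is:
Bags: B1 = {a, f, g}  B2 = {a, b, f}  B3 = {a, b, h}  B4 = {a, e, h}  B5 = {a, c, e}  B6 = {a, c, d}
Tree: B1–B2, B2–B3, B3–B4, B4–B5, B5–B6
Every bag has size at most 3, so the width is 3 − 1 = 2 and tw(G) ≤ 2. Since a–g–f–b–h–e–c–d–a is a cycle in G, G is not acyclic. Forests are exactly the graphs of treewidth ≤ 1, so tw(G) ≥ 2. Hence tw(G) = 2 exactly.

2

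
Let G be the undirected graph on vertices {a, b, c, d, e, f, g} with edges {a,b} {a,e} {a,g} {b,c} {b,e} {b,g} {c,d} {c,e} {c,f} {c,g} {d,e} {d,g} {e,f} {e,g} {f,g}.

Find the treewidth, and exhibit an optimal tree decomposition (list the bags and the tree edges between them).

Each bag holds 4 vertices, so the decomposition has width 3, which upper-bounds the treewidth. Conversely, {c, d, e, g} is a clique of size 4, and the vertices of any clique must share a bag in every tree decomposition; so some bag has ≥ 4 vertices and tw(G) ≥ 3. Therefore the treewidth is 3.

Treewidth 3.
One optimal decomposition is:
Bags: B1 = {c, e, f, g}  B2 = {c, d, e, g}  B3 = {b, c, e, g}  B4 = {a, b, e, g}
Tree: B1–B2, B2–B3, B3–B4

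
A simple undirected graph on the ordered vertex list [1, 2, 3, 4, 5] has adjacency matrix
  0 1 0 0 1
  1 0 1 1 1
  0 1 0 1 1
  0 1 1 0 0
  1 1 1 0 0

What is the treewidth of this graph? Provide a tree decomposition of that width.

Treewidth 2.
One such decomposition:
Bags: B1 = {2, 3, 5}  B2 = {1, 2, 5}  B3 = {2, 3, 4}
Tree: B1–B2, B1–B3

The largest bag has 3 vertices, giving width 2; this decomposition certifies tw(G) ≤ 2. On the other hand G contains the 3-clique {1, 2, 5}. A clique must lie in a single bag of any decomposition, so no decomposition can have width below 2. The upper and lower bounds meet at 2, so that is the treewidth.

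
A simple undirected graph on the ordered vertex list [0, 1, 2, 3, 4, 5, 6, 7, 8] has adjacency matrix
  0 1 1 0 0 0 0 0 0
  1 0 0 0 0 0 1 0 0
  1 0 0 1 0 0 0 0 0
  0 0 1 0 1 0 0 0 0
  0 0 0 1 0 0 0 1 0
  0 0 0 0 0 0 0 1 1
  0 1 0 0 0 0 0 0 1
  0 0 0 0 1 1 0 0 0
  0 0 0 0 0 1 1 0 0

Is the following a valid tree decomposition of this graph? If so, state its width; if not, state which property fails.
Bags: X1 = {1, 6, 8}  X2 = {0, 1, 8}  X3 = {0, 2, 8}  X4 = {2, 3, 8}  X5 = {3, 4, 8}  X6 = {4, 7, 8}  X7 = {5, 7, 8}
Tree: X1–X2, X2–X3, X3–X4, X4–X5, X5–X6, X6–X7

Yes; width 2.

Vertex coverage: the bags together contain {0, 1, 2, 3, 4, 5, 6, 7, 8}, the full vertex set. Edge coverage: each edge of G has both endpoints in at least one bag. Running intersection: for every vertex, the bags containing it form a connected subtree. All three properties hold, so this is a valid tree decomposition of width max|bag| − 1 = 2, and hence tw(G) ≤ 2.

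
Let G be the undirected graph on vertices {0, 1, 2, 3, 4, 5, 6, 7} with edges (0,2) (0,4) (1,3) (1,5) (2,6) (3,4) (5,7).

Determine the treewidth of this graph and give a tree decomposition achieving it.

Treewidth 1.
One optimal decomposition is:
Bags: B1 = {2, 6}  B2 = {0, 2}  B3 = {0, 4}  B4 = {3, 4}  B5 = {1, 3}  B6 = {1, 5}  B7 = {5, 7}
Tree: B1–B2, B2–B3, B3–B4, B4–B5, B5–B6, B6–B7

Each bag holds 2 vertices, so the decomposition has width 1, which upper-bounds the treewidth. Since G has at least one edge (e.g. 6–2), it is not an edgeless graph, so tw(G) ≥ 1. The upper and lower bounds meet at 1, so that is the treewidth.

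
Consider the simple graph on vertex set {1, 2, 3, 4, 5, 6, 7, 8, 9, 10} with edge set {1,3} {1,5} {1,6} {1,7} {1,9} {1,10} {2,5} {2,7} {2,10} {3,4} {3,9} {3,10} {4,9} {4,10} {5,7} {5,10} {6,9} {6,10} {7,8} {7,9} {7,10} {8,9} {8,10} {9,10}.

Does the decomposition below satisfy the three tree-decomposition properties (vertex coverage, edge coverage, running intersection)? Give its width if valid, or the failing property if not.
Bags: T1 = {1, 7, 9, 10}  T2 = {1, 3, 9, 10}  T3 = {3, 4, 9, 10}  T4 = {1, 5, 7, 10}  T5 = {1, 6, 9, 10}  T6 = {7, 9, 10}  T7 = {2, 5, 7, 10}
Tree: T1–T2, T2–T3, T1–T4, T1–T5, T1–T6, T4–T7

No — vertex 8 appears in no bag.

A tree decomposition must satisfy three properties: every vertex lies in some bag; for every edge, both endpoints lie together in some bag; and for every vertex, the bags containing it form a connected subtree. Here vertex 8 appears in no bag, so the decomposition is invalid.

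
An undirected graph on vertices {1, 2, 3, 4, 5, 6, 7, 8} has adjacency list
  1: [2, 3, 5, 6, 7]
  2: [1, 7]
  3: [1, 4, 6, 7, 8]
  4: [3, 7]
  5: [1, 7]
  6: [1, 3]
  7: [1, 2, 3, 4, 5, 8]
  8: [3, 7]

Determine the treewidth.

A width-2 tree decomposition is:
Bags: B1 = {1, 3, 7}  B2 = {1, 2, 7}  B3 = {1, 5, 7}  B4 = {1, 3, 6}  B5 = {3, 7, 8}  B6 = {3, 4, 7}
Tree: B1–B2, B2–B3, B1–B4, B1–B5, B5–B6
Each bag holds 3 vertices, so the decomposition has width 2, which upper-bounds the treewidth. For the lower bound, the 3 vertices {1, 3, 6} are pairwise adjacent, and any tree decomposition puts a clique entirely inside one bag — forcing width ≥ 2. Hence tw(G) = 2 exactly.

2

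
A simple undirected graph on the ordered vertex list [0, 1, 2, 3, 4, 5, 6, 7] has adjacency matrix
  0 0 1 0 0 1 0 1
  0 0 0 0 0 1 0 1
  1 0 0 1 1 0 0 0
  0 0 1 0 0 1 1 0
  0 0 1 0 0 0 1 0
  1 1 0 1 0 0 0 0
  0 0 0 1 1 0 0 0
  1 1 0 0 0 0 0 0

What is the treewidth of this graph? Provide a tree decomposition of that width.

The largest bag has 3 vertices, giving width 2; this decomposition certifies tw(G) ≤ 2. Since 4–6–3–2–4 is a cycle in G, G is not acyclic. Forests are exactly the graphs of treewidth ≤ 1, so tw(G) ≥ 2. Combining the bounds, tw(G) = 2.

Treewidth 2.
One such decomposition:
Bags: B1 = {2, 4, 6}  B2 = {2, 3, 6}  B3 = {0, 2, 3}  B4 = {0, 3, 5}  B5 = {0, 5, 7}  B6 = {1, 5, 7}
Tree: B1–B2, B2–B3, B3–B4, B4–B5, B5–B6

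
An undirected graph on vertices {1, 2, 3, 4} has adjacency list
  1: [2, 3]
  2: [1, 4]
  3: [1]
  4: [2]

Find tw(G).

1

A width-1 tree decomposition is:
Bags: B1 = {1, 3}  B2 = {1, 2}  B3 = {2, 4}
Tree: B1–B2, B2–B3
The largest bag has 2 vertices, giving width 1; this decomposition certifies tw(G) ≤ 1. Since G has at least one edge (e.g. 3–1), it is not an edgeless graph, so tw(G) ≥ 1. Hence tw(G) = 1 exactly.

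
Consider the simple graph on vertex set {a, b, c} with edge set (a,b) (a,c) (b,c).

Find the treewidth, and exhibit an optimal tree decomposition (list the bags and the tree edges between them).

Treewidth 2.
One such decomposition:
Bags: B1 = {a, b, c}
Tree: (single bag)

A single bag containing all 3 vertices is trivially a valid decomposition of width 2. For the lower bound, the 3 vertices {a, b, c} are pairwise adjacent, and any tree decomposition puts a clique entirely inside one bag — forcing width ≥ 2. Hence tw(G) = 2 exactly.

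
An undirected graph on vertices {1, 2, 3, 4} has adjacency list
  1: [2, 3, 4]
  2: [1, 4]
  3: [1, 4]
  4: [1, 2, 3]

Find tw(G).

2

A width-2 tree decomposition is:
Bags: B1 = {1, 2, 4}  B2 = {1, 3, 4}
Tree: B1–B2
Every bag has size at most 3, so the width is 3 − 1 = 2 and tw(G) ≤ 2. On the other hand G contains the 3-clique {1, 2, 4}. A clique must lie in a single bag of any decomposition, so no decomposition can have width below 2. Therefore the treewidth is 2.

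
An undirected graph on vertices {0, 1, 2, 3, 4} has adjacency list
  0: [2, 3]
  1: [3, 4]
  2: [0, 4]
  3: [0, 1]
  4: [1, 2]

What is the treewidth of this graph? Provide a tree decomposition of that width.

Treewidth 2.
One such decomposition:
Bags: B1 = {1, 3, 4}  B2 = {0, 3, 4}  B3 = {0, 2, 4}
Tree: B1–B2, B2–B3

Each bag holds 3 vertices, so the decomposition has width 2, which upper-bounds the treewidth. Since 4–1–3–0–2–4 is a cycle in G, G is not acyclic. Forests are exactly the graphs of treewidth ≤ 1, so tw(G) ≥ 2. Therefore the treewidth is 2.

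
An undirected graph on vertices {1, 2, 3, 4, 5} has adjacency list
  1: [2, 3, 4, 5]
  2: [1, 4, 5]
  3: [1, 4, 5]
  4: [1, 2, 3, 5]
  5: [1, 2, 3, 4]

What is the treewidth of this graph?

3

A width-3 tree decomposition is:
Bags: B1 = {1, 2, 4, 5}  B2 = {1, 3, 4, 5}
Tree: B1–B2
Every bag has size at most 4, so the width is 4 − 1 = 3 and tw(G) ≤ 3. On the other hand G contains the 4-clique {1, 2, 4, 5}. A clique must lie in a single bag of any decomposition, so no decomposition can have width below 3. Therefore the treewidth is 3.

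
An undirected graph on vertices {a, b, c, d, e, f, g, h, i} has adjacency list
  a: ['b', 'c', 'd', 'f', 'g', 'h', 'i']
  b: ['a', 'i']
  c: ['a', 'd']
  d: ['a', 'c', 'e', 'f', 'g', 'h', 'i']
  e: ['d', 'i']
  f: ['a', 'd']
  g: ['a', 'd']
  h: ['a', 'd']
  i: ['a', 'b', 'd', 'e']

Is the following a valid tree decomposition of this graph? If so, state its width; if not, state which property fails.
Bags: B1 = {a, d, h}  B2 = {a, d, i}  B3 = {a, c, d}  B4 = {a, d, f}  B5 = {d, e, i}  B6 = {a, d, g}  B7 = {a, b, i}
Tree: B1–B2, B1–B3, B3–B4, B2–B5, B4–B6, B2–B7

Vertex coverage: the bags together contain {a, b, c, d, e, f, g, h, i}, the full vertex set. Edge coverage: each edge of G has both endpoints in at least one bag. Running intersection: for every vertex, the bags containing it form a connected subtree. All three properties hold, so this is a valid tree decomposition of width max|bag| − 1 = 2, and hence tw(G) ≤ 2.

Yes; width 2.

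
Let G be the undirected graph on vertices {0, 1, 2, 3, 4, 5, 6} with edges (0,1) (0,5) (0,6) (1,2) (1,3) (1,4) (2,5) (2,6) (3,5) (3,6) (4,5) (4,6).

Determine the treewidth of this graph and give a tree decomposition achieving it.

Treewidth 3.
One optimal decomposition is:
Bags: B1 = {0, 1, 5, 6}  B2 = {1, 2, 5, 6}  B3 = {1, 4, 5, 6}  B4 = {1, 3, 5, 6}
Tree: B1–B2, B2–B3, B3–B4

The largest bag has 4 vertices, giving width 3; this decomposition certifies tw(G) ≤ 3. For the lower bound: the 4 vertex sets {0,6}, {1,2}, {5}, {4} are disjoint, each induces a connected subgraph, and every pair is joined by at least one edge of G. Contracting each set to a single vertex therefore yields K_{4} as a minor, and since treewidth is minor-monotone, tw(G) ≥ tw(K_{4}) = 3. The upper and lower bounds meet at 3, so that is the treewidth.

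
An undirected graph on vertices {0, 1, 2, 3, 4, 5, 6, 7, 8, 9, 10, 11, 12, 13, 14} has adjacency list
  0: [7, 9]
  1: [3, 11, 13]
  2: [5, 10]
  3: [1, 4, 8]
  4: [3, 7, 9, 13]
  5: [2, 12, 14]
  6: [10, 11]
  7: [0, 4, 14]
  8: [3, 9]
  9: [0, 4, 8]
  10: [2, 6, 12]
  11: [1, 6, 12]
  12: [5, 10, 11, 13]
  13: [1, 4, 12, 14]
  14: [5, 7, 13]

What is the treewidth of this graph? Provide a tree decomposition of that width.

Treewidth 3.
One such decomposition:
Bags: B1 = {2, 6, 10, 11}  B2 = {2, 10, 11, 12}  B3 = {2, 5, 11, 12}  B4 = {1, 5, 11, 12}  B5 = {1, 5, 12, 13}  B6 = {1, 5, 13, 14}  B7 = {1, 3, 13, 14}  B8 = {3, 4, 13, 14}  B9 = {3, 4, 7, 14}  B10 = {3, 4, 7, 8}  B11 = {4, 7, 8, 9}  B12 = {0, 7, 8, 9}
Tree: B1–B2, B2–B3, B3–B4, B4–B5, B5–B6, B6–B7, B7–B8, B8–B9, B9–B10, B10–B11, B11–B12

Each bag holds 4 vertices, so the decomposition has width 3, which upper-bounds the treewidth. For the lower bound: the 4 vertex sets {2,6,10}, {11}, {12}, {1,5,13,14} are disjoint, each induces a connected subgraph, and every pair is joined by at least one edge of G. Contracting each set to a single vertex therefore yields K_{4} as a minor, and since treewidth is minor-monotone, tw(G) ≥ tw(K_{4}) = 3. Therefore the treewidth is 3.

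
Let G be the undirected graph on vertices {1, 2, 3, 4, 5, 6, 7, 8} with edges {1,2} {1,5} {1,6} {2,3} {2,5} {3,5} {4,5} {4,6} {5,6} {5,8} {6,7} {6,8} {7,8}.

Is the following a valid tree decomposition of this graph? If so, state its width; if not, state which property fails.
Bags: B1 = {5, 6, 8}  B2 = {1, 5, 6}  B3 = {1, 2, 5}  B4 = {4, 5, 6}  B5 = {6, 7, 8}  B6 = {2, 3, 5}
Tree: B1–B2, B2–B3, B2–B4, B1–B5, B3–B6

Checking the three conditions: (i) the bags cover all of {1, 2, 3, 4, 5, 6, 7, 8}; (ii) for each edge, some bag contains both endpoints; (iii) the bags containing any fixed vertex form a subtree. All hold, so the decomposition is valid with width 3 − 1 = 2.

Yes; width 2.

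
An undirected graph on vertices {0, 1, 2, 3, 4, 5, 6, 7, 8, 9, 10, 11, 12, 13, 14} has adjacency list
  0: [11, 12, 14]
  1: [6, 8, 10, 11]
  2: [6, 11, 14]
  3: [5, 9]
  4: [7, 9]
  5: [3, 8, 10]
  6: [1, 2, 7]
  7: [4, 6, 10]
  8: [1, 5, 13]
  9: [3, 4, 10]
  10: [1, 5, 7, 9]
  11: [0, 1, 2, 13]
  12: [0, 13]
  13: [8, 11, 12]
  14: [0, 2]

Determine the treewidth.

A width-3 tree decomposition is:
Bags: B1 = {3, 4, 7, 9}  B2 = {3, 7, 9, 10}  B3 = {3, 5, 7, 10}  B4 = {5, 6, 7, 10}  B5 = {1, 5, 6, 10}  B6 = {1, 5, 6, 8}  B7 = {1, 2, 6, 8}  B8 = {1, 2, 8, 11}  B9 = {2, 8, 11, 13}  B10 = {2, 11, 13, 14}  B11 = {0, 11, 13, 14}  B12 = {0, 12, 13, 14}
Tree: B1–B2, B2–B3, B3–B4, B4–B5, B5–B6, B6–B7, B7–B8, B8–B9, B9–B10, B10–B11, B11–B12
Each bag holds 4 vertices, so the decomposition has width 3, which upper-bounds the treewidth. For the lower bound: the 4 vertex sets {3,4,9}, {7}, {10}, {1,5,6,8} are disjoint, each induces a connected subgraph, and every pair is joined by at least one edge of G. Contracting each set to a single vertex therefore yields K_{4} as a minor, and since treewidth is minor-monotone, tw(G) ≥ tw(K_{4}) = 3. Therefore the treewidth is 3.

3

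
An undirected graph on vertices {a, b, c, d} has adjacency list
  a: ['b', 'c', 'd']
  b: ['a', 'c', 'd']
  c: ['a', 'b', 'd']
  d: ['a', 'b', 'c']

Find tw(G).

3

A width-3 tree decomposition is:
Bags: B1 = {a, b, c, d}
Tree: (single bag)
A single bag containing all 4 vertices is trivially a valid decomposition of width 3. For the lower bound, the 4 vertices {a, b, c, d} are pairwise adjacent, and any tree decomposition puts a clique entirely inside one bag — forcing width ≥ 3. The upper and lower bounds meet at 3, so that is the treewidth.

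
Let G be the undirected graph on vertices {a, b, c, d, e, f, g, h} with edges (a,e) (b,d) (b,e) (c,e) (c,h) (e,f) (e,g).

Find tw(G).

1

A width-1 tree decomposition is:
Bags: B1 = {a, e}  B2 = {c, e}  B3 = {b, e}  B4 = {e, g}  B5 = {c, h}  B6 = {e, f}  B7 = {b, d}
Tree: B1–B2, B1–B3, B1–B4, B2–B5, B2–B6, B3–B7
Every bag has size at most 2, so the width is 2 − 1 = 1 and tw(G) ≤ 1. Since G has at least one edge (e.g. e–a), it is not an edgeless graph, so tw(G) ≥ 1. Combining the bounds, tw(G) = 1.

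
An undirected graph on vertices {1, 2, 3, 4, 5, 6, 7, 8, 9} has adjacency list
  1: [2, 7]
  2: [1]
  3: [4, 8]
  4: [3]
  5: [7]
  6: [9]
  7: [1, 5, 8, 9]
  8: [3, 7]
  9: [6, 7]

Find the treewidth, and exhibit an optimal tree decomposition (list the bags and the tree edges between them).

Treewidth 1.
One optimal decomposition is:
Bags: B1 = {1, 2}  B2 = {1, 7}  B3 = {7, 8}  B4 = {7, 9}  B5 = {3, 8}  B6 = {3, 4}  B7 = {6, 9}  B8 = {5, 7}
Tree: B1–B2, B2–B3, B2–B4, B3–B5, B5–B6, B4–B7, B3–B8

The largest bag has 2 vertices, giving width 1; this decomposition certifies tw(G) ≤ 1. G has an edge, so its treewidth is at least 1. Therefore the treewidth is 1.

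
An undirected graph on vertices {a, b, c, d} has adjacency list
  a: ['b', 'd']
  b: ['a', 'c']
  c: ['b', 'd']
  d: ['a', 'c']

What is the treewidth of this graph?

A width-2 tree decomposition is:
Bags: B1 = {a, c, d}  B2 = {a, b, c}
Tree: B1–B2
Every bag has size at most 3, so the width is 3 − 1 = 2 and tw(G) ≤ 2. Since a–d–c–b–a is a cycle in G, G is not acyclic. Forests are exactly the graphs of treewidth ≤ 1, so tw(G) ≥ 2. The upper and lower bounds meet at 2, so that is the treewidth.

2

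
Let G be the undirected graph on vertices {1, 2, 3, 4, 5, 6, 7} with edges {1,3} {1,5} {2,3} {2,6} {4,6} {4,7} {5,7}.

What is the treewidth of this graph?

2

A width-2 tree decomposition is:
Bags: B1 = {4, 5, 7}  B2 = {4, 5, 6}  B3 = {2, 5, 6}  B4 = {2, 3, 5}  B5 = {1, 3, 5}
Tree: B1–B2, B2–B3, B3–B4, B4–B5
Every bag has size at most 3, so the width is 3 − 1 = 2 and tw(G) ≤ 2. The edges 5–7–4–6–2–3–1–5 form a cycle, so G is not a tree and its treewidth is at least 2. The upper and lower bounds meet at 2, so that is the treewidth.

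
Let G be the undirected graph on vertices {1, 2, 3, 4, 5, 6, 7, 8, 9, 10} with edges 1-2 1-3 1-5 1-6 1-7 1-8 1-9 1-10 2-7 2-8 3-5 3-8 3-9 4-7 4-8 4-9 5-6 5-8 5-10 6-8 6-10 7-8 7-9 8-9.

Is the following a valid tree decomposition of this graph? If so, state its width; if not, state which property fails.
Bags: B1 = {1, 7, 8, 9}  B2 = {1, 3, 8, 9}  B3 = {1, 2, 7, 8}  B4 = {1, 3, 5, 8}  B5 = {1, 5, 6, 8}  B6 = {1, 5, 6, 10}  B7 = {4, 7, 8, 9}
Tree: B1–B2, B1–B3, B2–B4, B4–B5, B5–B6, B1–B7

Vertex coverage: the bags together contain {1, 2, 3, 4, 5, 6, 7, 8, 9, 10}, the full vertex set. Edge coverage: each edge of G has both endpoints in at least one bag. Running intersection: for every vertex, the bags containing it form a connected subtree. All three properties hold, so this is a valid tree decomposition of width max|bag| − 1 = 3, and hence tw(G) ≤ 3.

Yes; width 3.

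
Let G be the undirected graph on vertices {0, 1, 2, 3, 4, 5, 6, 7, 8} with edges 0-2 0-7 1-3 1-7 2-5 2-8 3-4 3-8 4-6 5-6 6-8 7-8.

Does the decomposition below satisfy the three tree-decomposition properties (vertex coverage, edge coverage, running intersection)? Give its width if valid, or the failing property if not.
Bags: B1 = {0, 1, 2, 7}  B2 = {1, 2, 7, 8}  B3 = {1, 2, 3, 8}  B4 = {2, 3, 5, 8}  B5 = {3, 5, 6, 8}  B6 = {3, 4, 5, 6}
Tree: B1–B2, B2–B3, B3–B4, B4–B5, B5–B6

Checking the three conditions: (i) the bags cover all of {0, 1, 2, 3, 4, 5, 6, 7, 8}; (ii) for each edge, some bag contains both endpoints; (iii) the bags containing any fixed vertex form a subtree. All hold, so the decomposition is valid with width 4 − 1 = 3.

Yes; width 3.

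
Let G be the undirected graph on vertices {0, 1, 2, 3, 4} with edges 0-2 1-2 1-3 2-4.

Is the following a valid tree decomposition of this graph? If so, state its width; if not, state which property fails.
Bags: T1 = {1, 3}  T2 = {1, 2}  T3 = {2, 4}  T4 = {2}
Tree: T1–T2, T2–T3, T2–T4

No — vertex 0 appears in no bag.

A tree decomposition must satisfy three properties: every vertex lies in some bag; for every edge, both endpoints lie together in some bag; and for every vertex, the bags containing it form a connected subtree. Here vertex 0 appears in no bag, so the decomposition is invalid.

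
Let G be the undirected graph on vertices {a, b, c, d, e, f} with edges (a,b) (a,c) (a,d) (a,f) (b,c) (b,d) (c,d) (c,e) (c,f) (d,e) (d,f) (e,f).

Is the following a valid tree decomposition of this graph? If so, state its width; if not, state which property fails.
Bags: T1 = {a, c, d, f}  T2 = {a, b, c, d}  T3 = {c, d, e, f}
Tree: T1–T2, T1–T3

Yes; width 3.

Vertex coverage: the bags together contain {a, b, c, d, e, f}, the full vertex set. Edge coverage: each edge of G has both endpoints in at least one bag. Running intersection: for every vertex, the bags containing it form a connected subtree. All three properties hold, so this is a valid tree decomposition of width max|bag| − 1 = 3, and hence tw(G) ≤ 3.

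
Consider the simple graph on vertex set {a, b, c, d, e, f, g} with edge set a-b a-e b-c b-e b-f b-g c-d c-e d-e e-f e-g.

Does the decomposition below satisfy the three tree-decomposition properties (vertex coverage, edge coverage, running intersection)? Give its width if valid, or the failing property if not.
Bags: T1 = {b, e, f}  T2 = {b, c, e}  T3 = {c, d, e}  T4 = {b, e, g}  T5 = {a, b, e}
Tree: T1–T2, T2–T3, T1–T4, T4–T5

Yes; width 2.

Vertex coverage: the bags together contain {a, b, c, d, e, f, g}, the full vertex set. Edge coverage: each edge of G has both endpoints in at least one bag. Running intersection: for every vertex, the bags containing it form a connected subtree. All three properties hold, so this is a valid tree decomposition of width max|bag| − 1 = 2, and hence tw(G) ≤ 2.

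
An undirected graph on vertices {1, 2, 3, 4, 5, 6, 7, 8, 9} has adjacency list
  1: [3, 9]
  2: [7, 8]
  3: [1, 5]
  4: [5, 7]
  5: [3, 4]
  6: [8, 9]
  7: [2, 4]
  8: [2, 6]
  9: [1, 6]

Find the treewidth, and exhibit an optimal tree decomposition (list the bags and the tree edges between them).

Treewidth 2.
One optimal decomposition is:
Bags: B1 = {1, 6, 9}  B2 = {1, 3, 6}  B3 = {3, 5, 6}  B4 = {4, 5, 6}  B5 = {4, 6, 7}  B6 = {2, 6, 7}  B7 = {2, 6, 8}
Tree: B1–B2, B2–B3, B3–B4, B4–B5, B5–B6, B6–B7

Each bag holds 3 vertices, so the decomposition has width 2, which upper-bounds the treewidth. Since 6–9–1–3–5–4–7–2–8–6 is a cycle in G, G is not acyclic. Forests are exactly the graphs of treewidth ≤ 1, so tw(G) ≥ 2. Hence tw(G) = 2 exactly.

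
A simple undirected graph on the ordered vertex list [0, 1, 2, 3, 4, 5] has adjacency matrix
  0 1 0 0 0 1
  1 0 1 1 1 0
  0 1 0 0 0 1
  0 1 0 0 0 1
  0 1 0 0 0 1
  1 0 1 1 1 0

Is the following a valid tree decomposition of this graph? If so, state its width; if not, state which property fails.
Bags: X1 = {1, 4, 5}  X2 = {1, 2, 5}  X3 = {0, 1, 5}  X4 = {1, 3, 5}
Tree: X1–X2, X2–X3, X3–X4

Every vertex of G appears in some bag (union = {0, 1, 2, 3, 4, 5}); every edge is covered by a bag; and for each vertex v the set of bags containing v is connected in the bag tree. The decomposition is therefore valid. The largest bag has 3 vertices, so the width is 2.

Yes; width 2.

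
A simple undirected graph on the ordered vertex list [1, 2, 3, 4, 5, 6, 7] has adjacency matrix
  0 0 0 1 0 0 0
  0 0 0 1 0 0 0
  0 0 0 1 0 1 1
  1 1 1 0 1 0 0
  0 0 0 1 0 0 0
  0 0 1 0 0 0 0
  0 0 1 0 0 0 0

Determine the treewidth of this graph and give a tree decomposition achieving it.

Each bag holds 2 vertices, so the decomposition has width 1, which upper-bounds the treewidth. Any graph with an edge has treewidth ≥ 1, and G has the edge 4–3. Combining the bounds, tw(G) = 1.

Treewidth 1.
Bags: B1 = {3, 4}  B2 = {1, 4}  B3 = {3, 7}  B4 = {4, 5}  B5 = {3, 6}  B6 = {2, 4}
Tree: B1–B2, B1–B3, B2–B4, B3–B5, B1–B6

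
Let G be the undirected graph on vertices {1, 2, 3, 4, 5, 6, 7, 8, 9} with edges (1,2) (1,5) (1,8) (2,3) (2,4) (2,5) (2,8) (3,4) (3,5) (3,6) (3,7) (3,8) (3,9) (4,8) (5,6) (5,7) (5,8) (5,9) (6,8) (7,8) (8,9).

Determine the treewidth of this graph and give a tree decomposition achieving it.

Each bag holds 4 vertices, so the decomposition has width 3, which upper-bounds the treewidth. On the other hand G contains the 4-clique {1, 2, 5, 8}. A clique must lie in a single bag of any decomposition, so no decomposition can have width below 3. Therefore the treewidth is 3.

Treewidth 3.
Bags: B1 = {2, 3, 5, 8}  B2 = {3, 5, 7, 8}  B3 = {3, 5, 8, 9}  B4 = {2, 3, 4, 8}  B5 = {1, 2, 5, 8}  B6 = {3, 5, 6, 8}
Tree: B1–B2, B1–B3, B1–B4, B1–B5, B3–B6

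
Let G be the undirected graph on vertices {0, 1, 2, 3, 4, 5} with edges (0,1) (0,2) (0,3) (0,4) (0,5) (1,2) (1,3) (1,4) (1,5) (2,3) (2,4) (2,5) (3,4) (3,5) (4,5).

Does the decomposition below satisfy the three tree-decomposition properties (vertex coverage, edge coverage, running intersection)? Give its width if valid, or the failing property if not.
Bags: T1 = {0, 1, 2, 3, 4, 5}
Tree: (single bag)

Yes; width 5.

Vertex coverage: the bags together contain {0, 1, 2, 3, 4, 5}, the full vertex set. Edge coverage: each edge of G has both endpoints in at least one bag. Running intersection: for every vertex, the bags containing it form a connected subtree. All three properties hold, so this is a valid tree decomposition of width max|bag| − 1 = 5, and hence tw(G) ≤ 5.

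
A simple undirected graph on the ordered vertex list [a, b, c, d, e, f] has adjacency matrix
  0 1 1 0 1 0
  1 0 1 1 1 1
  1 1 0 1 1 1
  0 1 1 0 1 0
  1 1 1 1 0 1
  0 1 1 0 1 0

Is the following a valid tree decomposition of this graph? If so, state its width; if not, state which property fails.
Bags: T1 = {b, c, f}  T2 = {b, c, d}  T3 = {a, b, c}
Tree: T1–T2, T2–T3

A tree decomposition must satisfy three properties: every vertex lies in some bag; for every edge, both endpoints lie together in some bag; and for every vertex, the bags containing it form a connected subtree. Here vertex e appears in no bag, so the decomposition is invalid.

No — vertex e appears in no bag.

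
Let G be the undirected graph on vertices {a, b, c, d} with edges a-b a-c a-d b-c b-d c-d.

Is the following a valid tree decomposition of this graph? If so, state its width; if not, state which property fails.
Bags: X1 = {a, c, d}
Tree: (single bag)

A tree decomposition must satisfy three properties: every vertex lies in some bag; for every edge, both endpoints lie together in some bag; and for every vertex, the bags containing it form a connected subtree. Here vertex b appears in no bag, so the decomposition is invalid.

No — vertex b appears in no bag.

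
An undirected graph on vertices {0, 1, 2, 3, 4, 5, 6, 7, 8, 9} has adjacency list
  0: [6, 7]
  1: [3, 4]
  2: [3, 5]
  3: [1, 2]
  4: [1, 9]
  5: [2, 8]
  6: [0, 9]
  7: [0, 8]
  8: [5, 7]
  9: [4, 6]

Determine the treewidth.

2

A width-2 tree decomposition is:
Bags: B1 = {0, 6, 7}  B2 = {6, 7, 9}  B3 = {4, 7, 9}  B4 = {1, 4, 7}  B5 = {1, 3, 7}  B6 = {2, 3, 7}  B7 = {2, 5, 7}  B8 = {5, 7, 8}
Tree: B1–B2, B2–B3, B3–B4, B4–B5, B5–B6, B6–B7, B7–B8
The largest bag has 3 vertices, giving width 2; this decomposition certifies tw(G) ≤ 2. The edges 7–0–6–9–4–1–3–2–5–8–7 form a cycle, so G is not a tree and its treewidth is at least 2. Combining the bounds, tw(G) = 2.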